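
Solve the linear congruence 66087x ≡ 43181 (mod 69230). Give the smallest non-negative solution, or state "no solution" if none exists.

gcd(66087, 69230):
69230 = 1*66087 + 3143
66087 = 21*3143 + 84
3143 = 37*84 + 35
84 = 2*35 + 14
35 = 2*14 + 7
14 = 2*7 + 0
gcd = 7, but 7 ∤ 43181, so the congruence has no solution.

no solution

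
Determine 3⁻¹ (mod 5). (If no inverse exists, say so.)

2

gcd(5, 3) by repeated division:
5 = 1×3 + 2
3 = 1×2 + 1
2 = 2×1 + 0
gcd = 1, so the inverse exists. Back-substitute:
1 = 3 − 2
1 = −5 + 2·3
So 3·2 ≡ 1 (mod 5).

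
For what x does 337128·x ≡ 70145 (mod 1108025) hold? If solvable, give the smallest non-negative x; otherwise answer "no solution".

First find gcd(337128, 1108025):
1108025 = 3·337128 + 96641
337128 = 3·96641 + 47205
96641 = 2·47205 + 2231
47205 = 21·2231 + 354
2231 = 6·354 + 107
354 = 3·107 + 33
107 = 3·33 + 8
33 = 4·8 + 1
8 = 8·1 + 0
gcd = 1, so a unique solution mod 1108025 exists.
Back-substitute for the Bézout coefficients:
1 = 33 − 4·8
1 = −4·107 + 13·33
1 = 13·354 − 43·107
1 = −43·2231 + 271·354
1 = 271·47205 − 5734·2231
1 = −5734·96641 + 11739·47205
1 = 11739·337128 − 40951·96641
1 = −40951·1108025 + 134592·337128
So 337128·(134592) ≡ 1 (mod 1108025), giving 337128⁻¹ ≡ 134592.
x ≡ 337128⁻¹·70145 ≡ 134592·70145 ≡ 582840 (mod 1108025).

582840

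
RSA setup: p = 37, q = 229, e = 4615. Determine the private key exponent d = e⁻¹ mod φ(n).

3847

φ(n) = (p−1)(q−1) = 36·228 = 8208.
Need d with 4615·d ≡ 1 (mod 8208). Apply the extended Euclidean algorithm:
8208 = 1×4615 + 3593
4615 = 1×3593 + 1022
3593 = 3×1022 + 527
1022 = 1×527 + 495
527 = 1×495 + 32
495 = 15×32 + 15
32 = 2×15 + 2
15 = 7×2 + 1
2 = 2×1 + 0
Back-substitute:
1 = 15 − 7·2
1 = −7·32 + 15·15
1 = 15·495 − 232·32
1 = −232·527 + 247·495
1 = 247·1022 − 479·527
1 = −479·3593 + 1684·1022
1 = 1684·4615 − 2163·3593
1 = −2163·8208 + 3847·4615
So 4615·3847 ≡ 1 (mod 8208), hence d = 3847.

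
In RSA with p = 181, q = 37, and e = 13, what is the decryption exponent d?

φ(n) = (p−1)(q−1) = 180·36 = 6480.
Need d with 13·d ≡ 1 (mod 6480). Apply the extended Euclidean algorithm:
6480 = 498·13 + 6
13 = 2·6 + 1
6 = 6·1 + 0
Back-substitute:
1 = 13 − 2·6
1 = −2·6480 + 997·13
So 13·997 ≡ 1 (mod 6480), hence d = 997.

997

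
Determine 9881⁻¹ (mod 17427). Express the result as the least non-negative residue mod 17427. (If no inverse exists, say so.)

Run Euclid on (17427, 9881):
17427 = 1×9881 + 7546
9881 = 1×7546 + 2335
7546 = 3×2335 + 541
2335 = 4×541 + 171
541 = 3×171 + 28
171 = 6×28 + 3
28 = 9×3 + 1
3 = 3×1 + 0
Since gcd(9881, 17427) = 1, back-substitute to write 1 as a combination:
1 = 28 − 9·3
1 = −9·171 + 55·28
1 = 55·541 − 174·171
1 = −174·2335 + 751·541
1 = 751·7546 − 2427·2335
1 = −2427·9881 + 3178·7546
1 = 3178·17427 − 5605·9881
Hence 9881⁻¹ ≡ -5605 ≡ 11822 (mod 17427).

11822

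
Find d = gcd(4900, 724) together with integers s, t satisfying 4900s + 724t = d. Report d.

4

Apply Euclid's algorithm to 4900 and 724:
4900 = 6*724 + 556
724 = 1*556 + 168
556 = 3*168 + 52
168 = 3*52 + 12
52 = 4*12 + 4
12 = 3*4 + 0
gcd(4900, 724) = 4.
Express as a combination:
4 = 52 − 4·12
4 = −4·168 + 13·52
4 = 13·556 − 43·168
4 = −43·724 + 56·556
4 = 56·4900 − 379·724
So 4 = (56)·4900 + (-379)·724.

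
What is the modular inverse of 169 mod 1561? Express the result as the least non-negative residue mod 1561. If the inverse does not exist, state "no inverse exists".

351

Extended Euclidean algorithm:
1561 = 9×169 + 40
169 = 4×40 + 9
40 = 4×9 + 4
9 = 2×4 + 1
4 = 4×1 + 0
Since gcd(169, 1561) = 1, back-substitute to write 1 as a combination:
1 = 9 − 2·4
1 = −2·40 + 9·9
1 = 9·169 − 38·40
1 = −38·1561 + 351·169
So 169·351 ≡ 1 (mod 1561).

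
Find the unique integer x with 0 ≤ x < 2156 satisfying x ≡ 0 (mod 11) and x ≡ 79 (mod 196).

Write x = 0 + 11·k. Then 11·k ≡ 79 − 0 ≡ 79 (mod 196).
Need 11⁻¹ mod 196. Extended Euclid on (196, 11):
196 = 17×11 + 9
11 = 1×9 + 2
9 = 4×2 + 1
2 = 2×1 + 0
Back-substitute:
1 = 9 − 4·2
1 = −4·11 + 5·9
1 = 5·196 − 89·11
11⁻¹ ≡ 107 (mod 196), so k ≡ 107·79 ≡ 25 (mod 196).
x = 0 + 11·25 = 275.

275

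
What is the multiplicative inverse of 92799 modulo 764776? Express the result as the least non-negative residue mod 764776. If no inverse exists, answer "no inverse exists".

681103

Apply the Euclidean algorithm to 764776 and 92799:
764776 = 8*92799 + 22384
92799 = 4*22384 + 3263
22384 = 6*3263 + 2806
3263 = 1*2806 + 457
2806 = 6*457 + 64
457 = 7*64 + 9
64 = 7*9 + 1
9 = 9*1 + 0
The gcd is 1. Working backward:
1 = 64 − 7·9
1 = −7·457 + 50·64
1 = 50·2806 − 307·457
1 = −307·3263 + 357·2806
1 = 357·22384 − 2449·3263
1 = −2449·92799 + 10153·22384
1 = 10153·764776 − 83673·92799
Hence 92799⁻¹ ≡ -83673 ≡ 681103 (mod 764776).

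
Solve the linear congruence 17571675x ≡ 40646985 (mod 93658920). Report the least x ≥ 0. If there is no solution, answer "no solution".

5520139

First find gcd(17571675, 93658920):
93658920 = 5·17571675 + 5800545
17571675 = 3·5800545 + 170040
5800545 = 34·170040 + 19185
170040 = 8·19185 + 16560
19185 = 1·16560 + 2625
16560 = 6·2625 + 810
2625 = 3·810 + 195
810 = 4·195 + 30
195 = 6·30 + 15
30 = 2·15 + 0
gcd = 15 and 15 | 40646985, so solutions exist. Divide through by 15: 1171445x ≡ 2709799 (mod 6243928).
Now find 1171445⁻¹ mod 6243928:
6243928 = 5×1171445 + 386703
1171445 = 3×386703 + 11336
386703 = 34×11336 + 1279
11336 = 8×1279 + 1104
1279 = 1×1104 + 175
1104 = 6×175 + 54
175 = 3×54 + 13
54 = 4×13 + 2
13 = 6×2 + 1
2 = 2×1 + 0
Back-substitute:
1 = 13 − 6·2
1 = −6·54 + 25·13
1 = 25·175 − 81·54
1 = −81·1104 + 511·175
1 = 511·1279 − 592·1104
1 = −592·11336 + 5247·1279
1 = 5247·386703 − 178990·11336
1 = −178990·1171445 + 542217·386703
1 = 542217·6243928 − 2890075·1171445
So 1171445·(-2890075) ≡ 1 (mod 6243928), i.e. 1171445⁻¹ ≡ 3353853.
Then x ≡ 3353853·2709799 ≡ 5520139 (mod 6243928); the smallest non-negative solution is x = 5520139.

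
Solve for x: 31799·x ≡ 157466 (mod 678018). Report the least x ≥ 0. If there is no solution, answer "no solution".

560752

First find gcd(31799, 678018):
678018 = 21×31799 + 10239
31799 = 3×10239 + 1082
10239 = 9×1082 + 501
1082 = 2×501 + 80
501 = 6×80 + 21
80 = 3×21 + 17
21 = 1×17 + 4
17 = 4×4 + 1
4 = 4×1 + 0
gcd = 1, so a unique solution mod 678018 exists.
Back-substitute for the Bézout coefficients:
1 = 17 − 4·4
1 = −4·21 + 5·17
1 = 5·80 − 19·21
1 = −19·501 + 119·80
1 = 119·1082 − 257·501
1 = −257·10239 + 2432·1082
1 = 2432·31799 − 7553·10239
1 = −7553·678018 + 161045·31799
So 31799·(161045) ≡ 1 (mod 678018), giving 31799⁻¹ ≡ 161045.
x ≡ 31799⁻¹·157466 ≡ 161045·157466 ≡ 560752 (mod 678018).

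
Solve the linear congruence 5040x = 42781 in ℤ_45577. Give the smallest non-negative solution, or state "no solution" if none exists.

gcd(5040, 45577):
45577 = 9*5040 + 217
5040 = 23*217 + 49
217 = 4*49 + 21
49 = 2*21 + 7
21 = 3*7 + 0
gcd = 7, but 7 ∤ 42781, so the congruence has no solution.

no solution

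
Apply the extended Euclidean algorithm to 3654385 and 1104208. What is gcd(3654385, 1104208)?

7

Repeated division:
3654385 = 3·1104208 + 341761
1104208 = 3·341761 + 78925
341761 = 4·78925 + 26061
78925 = 3·26061 + 742
26061 = 35·742 + 91
742 = 8·91 + 14
91 = 6·14 + 7
14 = 2·7 + 0
gcd(3654385, 1104208) = 7.
Express as a combination:
7 = 91 − 6·14
7 = −6·742 + 49·91
7 = 49·26061 − 1721·742
7 = −1721·78925 + 5212·26061
7 = 5212·341761 − 22569·78925
7 = −22569·1104208 + 72919·341761
7 = 72919·3654385 − 241326·1104208
So 7 = (72919)·3654385 + (-241326)·1104208.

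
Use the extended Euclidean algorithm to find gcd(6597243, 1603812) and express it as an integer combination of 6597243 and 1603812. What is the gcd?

Repeated division:
6597243 = 4*1603812 + 181995
1603812 = 8*181995 + 147852
181995 = 1*147852 + 34143
147852 = 4*34143 + 11280
34143 = 3*11280 + 303
11280 = 37*303 + 69
303 = 4*69 + 27
69 = 2*27 + 15
27 = 1*15 + 12
15 = 1*12 + 3
12 = 4*3 + 0
gcd(6597243, 1603812) = 3.
Express as a combination:
3 = 15 − 12
3 = −27 + 2·15
3 = 2·69 − 5·27
3 = −5·303 + 22·69
3 = 22·11280 − 819·303
3 = −819·34143 + 2479·11280
3 = 2479·147852 − 10735·34143
3 = −10735·181995 + 13214·147852
3 = 13214·1603812 − 116447·181995
3 = −116447·6597243 + 479002·1603812
So 3 = (-116447)·6597243 + (479002)·1603812.

3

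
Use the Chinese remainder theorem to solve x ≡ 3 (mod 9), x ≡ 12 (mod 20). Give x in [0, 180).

12

Write x = 3 + 9·k. Then 9·k ≡ 12 − 3 ≡ 9 (mod 20).
Need 9⁻¹ mod 20. Extended Euclid on (20, 9):
20 = 2*9 + 2
9 = 4*2 + 1
2 = 2*1 + 0
Back-substitute:
1 = 9 − 4·2
1 = −4·20 + 9·9
9⁻¹ ≡ 9 (mod 20), so k ≡ 9·9 ≡ 1 (mod 20).
x = 3 + 9·1 = 12.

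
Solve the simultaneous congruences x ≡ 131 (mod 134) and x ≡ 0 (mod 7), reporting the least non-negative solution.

399

Write x = 131 + 134·k. Then 134·k ≡ 0 − 131 ≡ 2 (mod 7).
Need 134⁻¹ mod 7. Extended Euclid on (7, 1):
7 = 7·1 + 0
134⁻¹ ≡ 1 (mod 7), so k ≡ 1·2 ≡ 2 (mod 7).
x = 131 + 134·2 = 399.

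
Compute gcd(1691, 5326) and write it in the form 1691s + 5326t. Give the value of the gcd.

Repeated division:
5326 = 3×1691 + 253
1691 = 6×253 + 173
253 = 1×173 + 80
173 = 2×80 + 13
80 = 6×13 + 2
13 = 6×2 + 1
2 = 2×1 + 0
gcd(1691, 5326) = 1.
Working backward:
1 = 13 − 6·2
1 = −6·80 + 37·13
1 = 37·173 − 80·80
1 = −80·253 + 117·173
1 = 117·1691 − 782·253
1 = −782·5326 + 2463·1691
So 1 = (-782)·5326 + (2463)·1691.

1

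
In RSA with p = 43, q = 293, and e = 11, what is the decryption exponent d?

1115

φ(n) = (p−1)(q−1) = 42·292 = 12264.
Need d with 11·d ≡ 1 (mod 12264). Apply the extended Euclidean algorithm:
12264 = 1114·11 + 10
11 = 1·10 + 1
10 = 10·1 + 0
Back-substitute:
1 = 11 − 10
1 = −12264 + 1115·11
So 11·1115 ≡ 1 (mod 12264), hence d = 1115.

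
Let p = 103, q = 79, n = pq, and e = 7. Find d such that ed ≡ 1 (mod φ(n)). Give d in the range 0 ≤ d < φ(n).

5683

φ(n) = (p−1)(q−1) = 102·78 = 7956.
Need d with 7·d ≡ 1 (mod 7956). Apply the extended Euclidean algorithm:
7956 = 1136*7 + 4
7 = 1*4 + 3
4 = 1*3 + 1
3 = 3*1 + 0
Back-substitute:
1 = 4 − 3
1 = −7 + 2·4
1 = 2·7956 − 2273·7
So 7·(-2273) ≡ 1 (mod 7956), hence d ≡ -2273 ≡ 5683 (mod 7956).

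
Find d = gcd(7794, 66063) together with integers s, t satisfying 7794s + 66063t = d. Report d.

Repeated division:
66063 = 8*7794 + 3711
7794 = 2*3711 + 372
3711 = 9*372 + 363
372 = 1*363 + 9
363 = 40*9 + 3
9 = 3*3 + 0
gcd(7794, 66063) = 3.
Back-substituting:
3 = 363 − 40·9
3 = −40·372 + 41·363
3 = 41·3711 − 409·372
3 = −409·7794 + 859·3711
3 = 859·66063 − 7281·7794
So 3 = (859)·66063 + (-7281)·7794.

3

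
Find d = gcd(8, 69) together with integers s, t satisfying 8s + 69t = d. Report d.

Repeated division:
69 = 8*8 + 5
8 = 1*5 + 3
5 = 1*3 + 2
3 = 1*2 + 1
2 = 2*1 + 0
gcd(8, 69) = 1.
Working backward:
1 = 3 − 2
1 = −5 + 2·3
1 = 2·8 − 3·5
1 = −3·69 + 26·8
So 1 = (-3)·69 + (26)·8.

1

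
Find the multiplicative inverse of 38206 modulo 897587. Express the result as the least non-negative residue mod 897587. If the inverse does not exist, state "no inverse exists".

gcd(897587, 38206) by repeated division:
897587 = 23·38206 + 18849
38206 = 2·18849 + 508
18849 = 37·508 + 53
508 = 9·53 + 31
53 = 1·31 + 22
31 = 1·22 + 9
22 = 2·9 + 4
9 = 2·4 + 1
4 = 4·1 + 0
Since gcd(38206, 897587) = 1, back-substitute to write 1 as a combination:
1 = 9 − 2·4
1 = −2·22 + 5·9
1 = 5·31 − 7·22
1 = −7·53 + 12·31
1 = 12·508 − 115·53
1 = −115·18849 + 4267·508
1 = 4267·38206 − 8649·18849
1 = −8649·897587 + 203194·38206
So 38206·203194 ≡ 1 (mod 897587).

203194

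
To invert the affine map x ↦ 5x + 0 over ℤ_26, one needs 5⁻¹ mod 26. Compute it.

21

Extended Euclidean algorithm:
26 = 5·5 + 1
5 = 5·1 + 0
The gcd is 1. Working backward:
1 = 26 − 5·5
Thus 5·(-5) ≡ 1 (mod 26); reducing, -5 mod 26 = 21.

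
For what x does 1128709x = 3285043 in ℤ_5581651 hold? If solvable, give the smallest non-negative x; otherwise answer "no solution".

First find gcd(1128709, 5581651):
5581651 = 4·1128709 + 1066815
1128709 = 1·1066815 + 61894
1066815 = 17·61894 + 14617
61894 = 4·14617 + 3426
14617 = 4·3426 + 913
3426 = 3·913 + 687
913 = 1·687 + 226
687 = 3·226 + 9
226 = 25·9 + 1
9 = 9·1 + 0
gcd = 1, so a unique solution mod 5581651 exists.
Back-substitute for the Bézout coefficients:
1 = 226 − 25·9
1 = −25·687 + 76·226
1 = 76·913 − 101·687
1 = −101·3426 + 379·913
1 = 379·14617 − 1617·3426
1 = −1617·61894 + 6847·14617
1 = 6847·1066815 − 118016·61894
1 = −118016·1128709 + 124863·1066815
1 = 124863·5581651 − 617468·1128709
So 1128709·(-617468) ≡ 1 (mod 5581651), giving 1128709⁻¹ ≡ 4964183.
x ≡ 1128709⁻¹·3285043 ≡ 4964183·3285043 ≡ 2113833 (mod 5581651).

2113833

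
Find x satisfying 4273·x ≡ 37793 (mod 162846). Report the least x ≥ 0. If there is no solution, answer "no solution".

69065

First find gcd(4273, 162846):
162846 = 38·4273 + 472
4273 = 9·472 + 25
472 = 18·25 + 22
25 = 1·22 + 3
22 = 7·3 + 1
3 = 3·1 + 0
gcd = 1, so a unique solution mod 162846 exists.
Back-substitute for the Bézout coefficients:
1 = 22 − 7·3
1 = −7·25 + 8·22
1 = 8·472 − 151·25
1 = −151·4273 + 1367·472
1 = 1367·162846 − 52097·4273
So 4273·(-52097) ≡ 1 (mod 162846), giving 4273⁻¹ ≡ 110749.
x ≡ 4273⁻¹·37793 ≡ 110749·37793 ≡ 69065 (mod 162846).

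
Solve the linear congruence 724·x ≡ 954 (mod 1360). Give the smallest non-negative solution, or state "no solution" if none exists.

gcd(724, 1360):
1360 = 1*724 + 636
724 = 1*636 + 88
636 = 7*88 + 20
88 = 4*20 + 8
20 = 2*8 + 4
8 = 2*4 + 0
gcd = 4, but 4 ∤ 954, so the congruence has no solution.

no solution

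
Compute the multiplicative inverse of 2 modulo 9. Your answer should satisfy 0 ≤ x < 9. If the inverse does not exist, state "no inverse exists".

gcd(9, 2) by repeated division:
9 = 4*2 + 1
2 = 2*1 + 0
The gcd is 1. Working backward:
1 = 9 − 4·2
Thus 2·(-4) ≡ 1 (mod 9); reducing, -4 mod 9 = 5.

5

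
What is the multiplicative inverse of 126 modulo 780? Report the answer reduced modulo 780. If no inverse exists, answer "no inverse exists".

Euclidean algorithm on 780, 126:
780 = 6·126 + 24
126 = 5·24 + 6
24 = 4·6 + 0
The gcd is 6, not 1, hence no inverse exists.

no inverse exists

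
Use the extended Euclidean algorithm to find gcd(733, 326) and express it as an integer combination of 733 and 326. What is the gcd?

Apply Euclid's algorithm to 733 and 326:
733 = 2*326 + 81
326 = 4*81 + 2
81 = 40*2 + 1
2 = 2*1 + 0
gcd(733, 326) = 1.
Express as a combination:
1 = 81 − 40·2
1 = −40·326 + 161·81
1 = 161·733 − 362·326
So 1 = (161)·733 + (-362)·326.

1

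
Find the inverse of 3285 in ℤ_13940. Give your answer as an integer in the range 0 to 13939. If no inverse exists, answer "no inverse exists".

Euclidean algorithm on 13940, 3285:
13940 = 4·3285 + 800
3285 = 4·800 + 85
800 = 9·85 + 35
85 = 2·35 + 15
35 = 2·15 + 5
15 = 3·5 + 0
Since gcd = 5 > 1, 3285 is not a unit mod 13940.

no inverse exists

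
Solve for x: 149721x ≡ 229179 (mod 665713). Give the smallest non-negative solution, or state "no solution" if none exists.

590082

First find gcd(149721, 665713):
665713 = 4×149721 + 66829
149721 = 2×66829 + 16063
66829 = 4×16063 + 2577
16063 = 6×2577 + 601
2577 = 4×601 + 173
601 = 3×173 + 82
173 = 2×82 + 9
82 = 9×9 + 1
9 = 9×1 + 0
gcd = 1, so a unique solution mod 665713 exists.
Back-substitute for the Bézout coefficients:
1 = 82 − 9·9
1 = −9·173 + 19·82
1 = 19·601 − 66·173
1 = −66·2577 + 283·601
1 = 283·16063 − 1764·2577
1 = −1764·66829 + 7339·16063
1 = 7339·149721 − 16442·66829
1 = −16442·665713 + 73107·149721
So 149721·(73107) ≡ 1 (mod 665713), giving 149721⁻¹ ≡ 73107.
x ≡ 149721⁻¹·229179 ≡ 73107·229179 ≡ 590082 (mod 665713).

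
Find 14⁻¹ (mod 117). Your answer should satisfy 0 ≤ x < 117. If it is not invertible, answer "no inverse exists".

92

gcd(117, 14) by repeated division:
117 = 8×14 + 5
14 = 2×5 + 4
5 = 1×4 + 1
4 = 4×1 + 0
The gcd is 1. Working backward:
1 = 5 − 4
1 = −14 + 3·5
1 = 3·117 − 25·14
Hence 14⁻¹ ≡ -25 ≡ 92 (mod 117).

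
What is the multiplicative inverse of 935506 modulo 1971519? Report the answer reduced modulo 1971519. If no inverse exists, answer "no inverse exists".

Compute gcd(935506, 1971519):
1971519 = 2×935506 + 100507
935506 = 9×100507 + 30943
100507 = 3×30943 + 7678
30943 = 4×7678 + 231
7678 = 33×231 + 55
231 = 4×55 + 11
55 = 5×11 + 0
The gcd is 11, not 1, hence no inverse exists.

no inverse exists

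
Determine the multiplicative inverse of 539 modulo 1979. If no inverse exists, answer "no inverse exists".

gcd(1979, 539) by repeated division:
1979 = 3*539 + 362
539 = 1*362 + 177
362 = 2*177 + 8
177 = 22*8 + 1
8 = 8*1 + 0
The gcd is 1. Working backward:
1 = 177 − 22·8
1 = −22·362 + 45·177
1 = 45·539 − 67·362
1 = −67·1979 + 246·539
So 539·246 ≡ 1 (mod 1979).

246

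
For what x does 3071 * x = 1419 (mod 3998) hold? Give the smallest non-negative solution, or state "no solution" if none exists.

1991

First find gcd(3071, 3998):
3998 = 1×3071 + 927
3071 = 3×927 + 290
927 = 3×290 + 57
290 = 5×57 + 5
57 = 11×5 + 2
5 = 2×2 + 1
2 = 2×1 + 0
gcd = 1, so a unique solution mod 3998 exists.
Back-substitute for the Bézout coefficients:
1 = 5 − 2·2
1 = −2·57 + 23·5
1 = 23·290 − 117·57
1 = −117·927 + 374·290
1 = 374·3071 − 1239·927
1 = −1239·3998 + 1613·3071
So 3071·(1613) ≡ 1 (mod 3998), giving 3071⁻¹ ≡ 1613.
x ≡ 3071⁻¹·1419 ≡ 1613·1419 ≡ 1991 (mod 3998).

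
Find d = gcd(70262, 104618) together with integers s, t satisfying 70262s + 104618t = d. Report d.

Euclidean algorithm:
104618 = 1·70262 + 34356
70262 = 2·34356 + 1550
34356 = 22·1550 + 256
1550 = 6·256 + 14
256 = 18·14 + 4
14 = 3·4 + 2
4 = 2·2 + 0
gcd(70262, 104618) = 2.
Working backward:
2 = 14 − 3·4
2 = −3·256 + 55·14
2 = 55·1550 − 333·256
2 = −333·34356 + 7381·1550
2 = 7381·70262 − 15095·34356
2 = −15095·104618 + 22476·70262
So 2 = (-15095)·104618 + (22476)·70262.

2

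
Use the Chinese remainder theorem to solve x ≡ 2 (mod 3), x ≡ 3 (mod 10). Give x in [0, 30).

Write x = 2 + 3·k. Then 3·k ≡ 3 − 2 ≡ 1 (mod 10).
Need 3⁻¹ mod 10. Extended Euclid on (10, 3):
10 = 3×3 + 1
3 = 3×1 + 0
Back-substitute:
1 = 10 − 3·3
3⁻¹ ≡ 7 (mod 10), so k ≡ 7·1 ≡ 7 (mod 10).
x = 2 + 3·7 = 23.

23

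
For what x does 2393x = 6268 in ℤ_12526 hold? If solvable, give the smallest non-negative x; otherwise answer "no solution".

First find gcd(2393, 12526):
12526 = 5·2393 + 561
2393 = 4·561 + 149
561 = 3·149 + 114
149 = 1·114 + 35
114 = 3·35 + 9
35 = 3·9 + 8
9 = 1·8 + 1
8 = 8·1 + 0
gcd = 1, so a unique solution mod 12526 exists.
Back-substitute for the Bézout coefficients:
1 = 9 − 8
1 = −35 + 4·9
1 = 4·114 − 13·35
1 = −13·149 + 17·114
1 = 17·561 − 64·149
1 = −64·2393 + 273·561
1 = 273·12526 − 1429·2393
So 2393·(-1429) ≡ 1 (mod 12526), giving 2393⁻¹ ≡ 11097.
x ≡ 2393⁻¹·6268 ≡ 11097·6268 ≡ 11644 (mod 12526).

11644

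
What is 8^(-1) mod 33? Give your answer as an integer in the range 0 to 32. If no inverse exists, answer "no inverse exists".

29

Extended Euclidean algorithm:
33 = 4*8 + 1
8 = 8*1 + 0
The gcd is 1. Working backward:
1 = 33 − 4·8
So 8·(-4) ≡ 1 (mod 33), and -4 ≡ 29 (mod 33).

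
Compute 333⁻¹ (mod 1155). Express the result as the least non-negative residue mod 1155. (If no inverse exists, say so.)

no inverse exists

Euclidean algorithm on 1155, 333:
1155 = 3*333 + 156
333 = 2*156 + 21
156 = 7*21 + 9
21 = 2*9 + 3
9 = 3*3 + 0
Since gcd = 3 > 1, 333 is not a unit mod 1155.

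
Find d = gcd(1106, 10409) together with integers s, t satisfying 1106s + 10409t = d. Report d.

7

Repeated division:
10409 = 9*1106 + 455
1106 = 2*455 + 196
455 = 2*196 + 63
196 = 3*63 + 7
63 = 9*7 + 0
gcd(1106, 10409) = 7.
Working backward:
7 = 196 − 3·63
7 = −3·455 + 7·196
7 = 7·1106 − 17·455
7 = −17·10409 + 160·1106
So 7 = (-17)·10409 + (160)·1106.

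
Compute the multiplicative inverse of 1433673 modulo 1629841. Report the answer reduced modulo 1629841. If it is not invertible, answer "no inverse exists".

Apply the Euclidean algorithm to 1629841 and 1433673:
1629841 = 1·1433673 + 196168
1433673 = 7·196168 + 60497
196168 = 3·60497 + 14677
60497 = 4·14677 + 1789
14677 = 8·1789 + 365
1789 = 4·365 + 329
365 = 1·329 + 36
329 = 9·36 + 5
36 = 7·5 + 1
5 = 5·1 + 0
Since gcd(1433673, 1629841) = 1, back-substitute to write 1 as a combination:
1 = 36 − 7·5
1 = −7·329 + 64·36
1 = 64·365 − 71·329
1 = −71·1789 + 348·365
1 = 348·14677 − 2855·1789
1 = −2855·60497 + 11768·14677
1 = 11768·196168 − 38159·60497
1 = −38159·1433673 + 278881·196168
1 = 278881·1629841 − 317040·1433673
Thus 1433673·(-317040) ≡ 1 (mod 1629841); reducing, -317040 mod 1629841 = 1312801.

1312801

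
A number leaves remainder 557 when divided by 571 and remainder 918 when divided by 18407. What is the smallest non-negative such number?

Write x = 557 + 571·k. Then 571·k ≡ 918 − 557 ≡ 361 (mod 18407).
Need 571⁻¹ mod 18407. Extended Euclid on (18407, 571):
18407 = 32×571 + 135
571 = 4×135 + 31
135 = 4×31 + 11
31 = 2×11 + 9
11 = 1×9 + 2
9 = 4×2 + 1
2 = 2×1 + 0
Back-substitute:
1 = 9 − 4·2
1 = −4·11 + 5·9
1 = 5·31 − 14·11
1 = −14·135 + 61·31
1 = 61·571 − 258·135
1 = −258·18407 + 8317·571
571⁻¹ ≡ 8317 (mod 18407), so k ≡ 8317·361 ≡ 2096 (mod 18407).
x = 557 + 571·2096 = 1197373.

1197373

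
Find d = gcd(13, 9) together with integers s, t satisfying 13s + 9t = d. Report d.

1

Euclidean algorithm:
13 = 1·9 + 4
9 = 2·4 + 1
4 = 4·1 + 0
gcd(13, 9) = 1.
Express as a combination:
1 = 9 − 2·4
1 = −2·13 + 3·9
So 1 = (-2)·13 + (3)·9.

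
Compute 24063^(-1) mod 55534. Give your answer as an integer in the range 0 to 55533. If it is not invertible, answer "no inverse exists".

11747

Run Euclid on (55534, 24063):
55534 = 2*24063 + 7408
24063 = 3*7408 + 1839
7408 = 4*1839 + 52
1839 = 35*52 + 19
52 = 2*19 + 14
19 = 1*14 + 5
14 = 2*5 + 4
5 = 1*4 + 1
4 = 4*1 + 0
The gcd is 1. Working backward:
1 = 5 − 4
1 = −14 + 3·5
1 = 3·19 − 4·14
1 = −4·52 + 11·19
1 = 11·1839 − 389·52
1 = −389·7408 + 1567·1839
1 = 1567·24063 − 5090·7408
1 = −5090·55534 + 11747·24063
So 24063·11747 ≡ 1 (mod 55534).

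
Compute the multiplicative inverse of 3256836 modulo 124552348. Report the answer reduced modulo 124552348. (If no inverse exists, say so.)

no inverse exists

Compute gcd(3256836, 124552348):
124552348 = 38*3256836 + 792580
3256836 = 4*792580 + 86516
792580 = 9*86516 + 13936
86516 = 6*13936 + 2900
13936 = 4*2900 + 2336
2900 = 1*2336 + 564
2336 = 4*564 + 80
564 = 7*80 + 4
80 = 20*4 + 0
The gcd is 4, not 1, hence no inverse exists.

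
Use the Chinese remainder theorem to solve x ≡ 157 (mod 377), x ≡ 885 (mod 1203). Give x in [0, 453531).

391860

Write x = 157 + 377·k. Then 377·k ≡ 885 − 157 ≡ 728 (mod 1203).
Need 377⁻¹ mod 1203. Extended Euclid on (1203, 377):
1203 = 3×377 + 72
377 = 5×72 + 17
72 = 4×17 + 4
17 = 4×4 + 1
4 = 4×1 + 0
Back-substitute:
1 = 17 − 4·4
1 = −4·72 + 17·17
1 = 17·377 − 89·72
1 = −89·1203 + 284·377
377⁻¹ ≡ 284 (mod 1203), so k ≡ 284·728 ≡ 1039 (mod 1203).
x = 157 + 377·1039 = 391860.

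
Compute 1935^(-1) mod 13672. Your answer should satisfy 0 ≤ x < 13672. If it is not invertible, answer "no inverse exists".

7751

Extended Euclidean algorithm:
13672 = 7*1935 + 127
1935 = 15*127 + 30
127 = 4*30 + 7
30 = 4*7 + 2
7 = 3*2 + 1
2 = 2*1 + 0
Since gcd(1935, 13672) = 1, back-substitute to write 1 as a combination:
1 = 7 − 3·2
1 = −3·30 + 13·7
1 = 13·127 − 55·30
1 = −55·1935 + 838·127
1 = 838·13672 − 5921·1935
So 1935·(-5921) ≡ 1 (mod 13672), and -5921 ≡ 7751 (mod 13672).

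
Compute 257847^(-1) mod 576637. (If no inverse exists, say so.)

Extended Euclidean algorithm:
576637 = 2×257847 + 60943
257847 = 4×60943 + 14075
60943 = 4×14075 + 4643
14075 = 3×4643 + 146
4643 = 31×146 + 117
146 = 1×117 + 29
117 = 4×29 + 1
29 = 29×1 + 0
Since gcd(257847, 576637) = 1, back-substitute to write 1 as a combination:
1 = 117 − 4·29
1 = −4·146 + 5·117
1 = 5·4643 − 159·146
1 = −159·14075 + 482·4643
1 = 482·60943 − 2087·14075
1 = −2087·257847 + 8830·60943
1 = 8830·576637 − 19747·257847
Hence 257847⁻¹ ≡ -19747 ≡ 556890 (mod 576637).

556890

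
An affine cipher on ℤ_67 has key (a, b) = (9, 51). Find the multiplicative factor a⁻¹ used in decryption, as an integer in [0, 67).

15

Apply the Euclidean algorithm to 67 and 9:
67 = 7×9 + 4
9 = 2×4 + 1
4 = 4×1 + 0
gcd = 1, so the inverse exists. Back-substitute:
1 = 9 − 2·4
1 = −2·67 + 15·9
So 9·15 ≡ 1 (mod 67).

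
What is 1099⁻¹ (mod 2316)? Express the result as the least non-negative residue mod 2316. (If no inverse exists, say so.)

Run Euclid on (2316, 1099):
2316 = 2*1099 + 118
1099 = 9*118 + 37
118 = 3*37 + 7
37 = 5*7 + 2
7 = 3*2 + 1
2 = 2*1 + 0
Since gcd(1099, 2316) = 1, back-substitute to write 1 as a combination:
1 = 7 − 3·2
1 = −3·37 + 16·7
1 = 16·118 − 51·37
1 = −51·1099 + 475·118
1 = 475·2316 − 1001·1099
Thus 1099·(-1001) ≡ 1 (mod 2316); reducing, -1001 mod 2316 = 1315.

1315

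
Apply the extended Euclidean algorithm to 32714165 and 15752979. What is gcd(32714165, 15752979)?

Euclidean algorithm:
32714165 = 2·15752979 + 1208207
15752979 = 13·1208207 + 46288
1208207 = 26·46288 + 4719
46288 = 9·4719 + 3817
4719 = 1·3817 + 902
3817 = 4·902 + 209
902 = 4·209 + 66
209 = 3·66 + 11
66 = 6·11 + 0
gcd(32714165, 15752979) = 11.
Express as a combination:
11 = 209 − 3·66
11 = −3·902 + 13·209
11 = 13·3817 − 55·902
11 = −55·4719 + 68·3817
11 = 68·46288 − 667·4719
11 = −667·1208207 + 17410·46288
11 = 17410·15752979 − 226997·1208207
11 = −226997·32714165 + 471404·15752979
So 11 = (-226997)·32714165 + (471404)·15752979.

11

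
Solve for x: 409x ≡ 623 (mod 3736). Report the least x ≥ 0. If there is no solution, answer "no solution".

First find gcd(409, 3736):
3736 = 9·409 + 55
409 = 7·55 + 24
55 = 2·24 + 7
24 = 3·7 + 3
7 = 2·3 + 1
3 = 3·1 + 0
gcd = 1, so a unique solution mod 3736 exists.
Back-substitute for the Bézout coefficients:
1 = 7 − 2·3
1 = −2·24 + 7·7
1 = 7·55 − 16·24
1 = −16·409 + 119·55
1 = 119·3736 − 1087·409
So 409·(-1087) ≡ 1 (mod 3736), giving 409⁻¹ ≡ 2649.
x ≡ 409⁻¹·623 ≡ 2649·623 ≡ 2751 (mod 3736).

2751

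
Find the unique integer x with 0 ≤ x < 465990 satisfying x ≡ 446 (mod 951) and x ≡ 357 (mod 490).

324737

Write x = 446 + 951·k. Then 951·k ≡ 357 − 446 ≡ 401 (mod 490).
Need 951⁻¹ mod 490. Extended Euclid on (490, 461):
490 = 1·461 + 29
461 = 15·29 + 26
29 = 1·26 + 3
26 = 8·3 + 2
3 = 1·2 + 1
2 = 2·1 + 0
Back-substitute:
1 = 3 − 2
1 = −26 + 9·3
1 = 9·29 − 10·26
1 = −10·461 + 159·29
1 = 159·490 − 169·461
951⁻¹ ≡ 321 (mod 490), so k ≡ 321·401 ≡ 341 (mod 490).
x = 446 + 951·341 = 324737.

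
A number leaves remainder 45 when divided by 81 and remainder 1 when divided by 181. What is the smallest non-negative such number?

11223

Write x = 45 + 81·k. Then 81·k ≡ 1 − 45 ≡ 137 (mod 181).
Need 81⁻¹ mod 181. Extended Euclid on (181, 81):
181 = 2*81 + 19
81 = 4*19 + 5
19 = 3*5 + 4
5 = 1*4 + 1
4 = 4*1 + 0
Back-substitute:
1 = 5 − 4
1 = −19 + 4·5
1 = 4·81 − 17·19
1 = −17·181 + 38·81
81⁻¹ ≡ 38 (mod 181), so k ≡ 38·137 ≡ 138 (mod 181).
x = 45 + 81·138 = 11223.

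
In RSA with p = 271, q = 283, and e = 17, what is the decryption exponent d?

26873

φ(n) = (p−1)(q−1) = 270·282 = 76140.
Need d with 17·d ≡ 1 (mod 76140). Apply the extended Euclidean algorithm:
76140 = 4478*17 + 14
17 = 1*14 + 3
14 = 4*3 + 2
3 = 1*2 + 1
2 = 2*1 + 0
Back-substitute:
1 = 3 − 2
1 = −14 + 5·3
1 = 5·17 − 6·14
1 = −6·76140 + 26873·17
So 17·26873 ≡ 1 (mod 76140), hence d = 26873.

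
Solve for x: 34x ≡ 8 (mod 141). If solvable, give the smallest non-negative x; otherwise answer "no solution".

First find gcd(34, 141):
141 = 4*34 + 5
34 = 6*5 + 4
5 = 1*4 + 1
4 = 4*1 + 0
gcd = 1, so a unique solution mod 141 exists.
Back-substitute for the Bézout coefficients:
1 = 5 − 4
1 = −34 + 7·5
1 = 7·141 − 29·34
So 34·(-29) ≡ 1 (mod 141), giving 34⁻¹ ≡ 112.
x ≡ 34⁻¹·8 ≡ 112·8 ≡ 50 (mod 141).

50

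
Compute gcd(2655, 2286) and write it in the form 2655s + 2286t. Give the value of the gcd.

Repeated division:
2655 = 1·2286 + 369
2286 = 6·369 + 72
369 = 5·72 + 9
72 = 8·9 + 0
gcd(2655, 2286) = 9.
Express as a combination:
9 = 369 − 5·72
9 = −5·2286 + 31·369
9 = 31·2655 − 36·2286
So 9 = (31)·2655 + (-36)·2286.

9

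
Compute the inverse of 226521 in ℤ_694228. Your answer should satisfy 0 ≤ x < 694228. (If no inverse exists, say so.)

155793

Run Euclid on (694228, 226521):
694228 = 3*226521 + 14665
226521 = 15*14665 + 6546
14665 = 2*6546 + 1573
6546 = 4*1573 + 254
1573 = 6*254 + 49
254 = 5*49 + 9
49 = 5*9 + 4
9 = 2*4 + 1
4 = 4*1 + 0
Since gcd(226521, 694228) = 1, back-substitute to write 1 as a combination:
1 = 9 − 2·4
1 = −2·49 + 11·9
1 = 11·254 − 57·49
1 = −57·1573 + 353·254
1 = 353·6546 − 1469·1573
1 = −1469·14665 + 3291·6546
1 = 3291·226521 − 50834·14665
1 = −50834·694228 + 155793·226521
So 226521·155793 ≡ 1 (mod 694228).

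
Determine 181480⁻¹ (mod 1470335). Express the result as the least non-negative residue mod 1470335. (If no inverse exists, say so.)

no inverse exists

Euclidean algorithm on 1470335, 181480:
1470335 = 8·181480 + 18495
181480 = 9·18495 + 15025
18495 = 1·15025 + 3470
15025 = 4·3470 + 1145
3470 = 3·1145 + 35
1145 = 32·35 + 25
35 = 1·25 + 10
25 = 2·10 + 5
10 = 2·5 + 0
Since gcd = 5 > 1, 181480 is not a unit mod 1470335.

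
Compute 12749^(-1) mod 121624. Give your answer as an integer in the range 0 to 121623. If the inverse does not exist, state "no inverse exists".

Apply the Euclidean algorithm to 121624 and 12749:
121624 = 9×12749 + 6883
12749 = 1×6883 + 5866
6883 = 1×5866 + 1017
5866 = 5×1017 + 781
1017 = 1×781 + 236
781 = 3×236 + 73
236 = 3×73 + 17
73 = 4×17 + 5
17 = 3×5 + 2
5 = 2×2 + 1
2 = 2×1 + 0
gcd = 1, so the inverse exists. Back-substitute:
1 = 5 − 2·2
1 = −2·17 + 7·5
1 = 7·73 − 30·17
1 = −30·236 + 97·73
1 = 97·781 − 321·236
1 = −321·1017 + 418·781
1 = 418·5866 − 2411·1017
1 = −2411·6883 + 2829·5866
1 = 2829·12749 − 5240·6883
1 = −5240·121624 + 49989·12749
So 12749·49989 ≡ 1 (mod 121624).

49989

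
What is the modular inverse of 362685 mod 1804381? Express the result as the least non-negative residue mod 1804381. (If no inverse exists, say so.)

Run Euclid on (1804381, 362685):
1804381 = 4·362685 + 353641
362685 = 1·353641 + 9044
353641 = 39·9044 + 925
9044 = 9·925 + 719
925 = 1·719 + 206
719 = 3·206 + 101
206 = 2·101 + 4
101 = 25·4 + 1
4 = 4·1 + 0
gcd = 1, so the inverse exists. Back-substitute:
1 = 101 − 25·4
1 = −25·206 + 51·101
1 = 51·719 − 178·206
1 = −178·925 + 229·719
1 = 229·9044 − 2239·925
1 = −2239·353641 + 87550·9044
1 = 87550·362685 − 89789·353641
1 = −89789·1804381 + 446706·362685
So 362685·446706 ≡ 1 (mod 1804381).

446706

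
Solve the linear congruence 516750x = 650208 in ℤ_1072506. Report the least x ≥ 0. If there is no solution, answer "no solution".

105606

First find gcd(516750, 1072506):
1072506 = 2*516750 + 39006
516750 = 13*39006 + 9672
39006 = 4*9672 + 318
9672 = 30*318 + 132
318 = 2*132 + 54
132 = 2*54 + 24
54 = 2*24 + 6
24 = 4*6 + 0
gcd = 6 and 6 | 650208, so solutions exist. Divide through by 6: 86125x ≡ 108368 (mod 178751).
Now find 86125⁻¹ mod 178751:
178751 = 2·86125 + 6501
86125 = 13·6501 + 1612
6501 = 4·1612 + 53
1612 = 30·53 + 22
53 = 2·22 + 9
22 = 2·9 + 4
9 = 2·4 + 1
4 = 4·1 + 0
Back-substitute:
1 = 9 − 2·4
1 = −2·22 + 5·9
1 = 5·53 − 12·22
1 = −12·1612 + 365·53
1 = 365·6501 − 1472·1612
1 = −1472·86125 + 19501·6501
1 = 19501·178751 − 40474·86125
So 86125·(-40474) ≡ 1 (mod 178751), i.e. 86125⁻¹ ≡ 138277.
Then x ≡ 138277·108368 ≡ 105606 (mod 178751); the smallest non-negative solution is x = 105606.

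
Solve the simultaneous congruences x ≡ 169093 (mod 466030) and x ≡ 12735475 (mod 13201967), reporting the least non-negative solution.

Write x = 169093 + 466030·k. Then 466030·k ≡ 12735475 − 169093 ≡ 12566382 (mod 13201967).
Need 466030⁻¹ mod 13201967. Extended Euclid on (13201967, 466030):
13201967 = 28×466030 + 153127
466030 = 3×153127 + 6649
153127 = 23×6649 + 200
6649 = 33×200 + 49
200 = 4×49 + 4
49 = 12×4 + 1
4 = 4×1 + 0
Back-substitute:
1 = 49 − 12·4
1 = −12·200 + 49·49
1 = 49·6649 − 1629·200
1 = −1629·153127 + 37516·6649
1 = 37516·466030 − 114177·153127
1 = −114177·13201967 + 3234472·466030
466030⁻¹ ≡ 3234472 (mod 13201967), so k ≡ 3234472·12566382 ≡ 2011186 (mod 13201967).
x = 169093 + 466030·2011186 = 937273180673.

937273180673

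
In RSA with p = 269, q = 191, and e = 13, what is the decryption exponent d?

3917

φ(n) = (p−1)(q−1) = 268·190 = 50920.
Need d with 13·d ≡ 1 (mod 50920). Apply the extended Euclidean algorithm:
50920 = 3916×13 + 12
13 = 1×12 + 1
12 = 12×1 + 0
Back-substitute:
1 = 13 − 12
1 = −50920 + 3917·13
So 13·3917 ≡ 1 (mod 50920), hence d = 3917.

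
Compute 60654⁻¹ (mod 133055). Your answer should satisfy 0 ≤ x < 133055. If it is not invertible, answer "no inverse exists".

Apply the Euclidean algorithm to 133055 and 60654:
133055 = 2·60654 + 11747
60654 = 5·11747 + 1919
11747 = 6·1919 + 233
1919 = 8·233 + 55
233 = 4·55 + 13
55 = 4·13 + 3
13 = 4·3 + 1
3 = 3·1 + 0
gcd = 1, so the inverse exists. Back-substitute:
1 = 13 − 4·3
1 = −4·55 + 17·13
1 = 17·233 − 72·55
1 = −72·1919 + 593·233
1 = 593·11747 − 3630·1919
1 = −3630·60654 + 18743·11747
1 = 18743·133055 − 41116·60654
Hence 60654⁻¹ ≡ -41116 ≡ 91939 (mod 133055).

91939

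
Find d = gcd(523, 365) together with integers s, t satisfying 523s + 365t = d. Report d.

1

Repeated division:
523 = 1*365 + 158
365 = 2*158 + 49
158 = 3*49 + 11
49 = 4*11 + 5
11 = 2*5 + 1
5 = 5*1 + 0
gcd(523, 365) = 1.
Back-substituting:
1 = 11 − 2·5
1 = −2·49 + 9·11
1 = 9·158 − 29·49
1 = −29·365 + 67·158
1 = 67·523 − 96·365
So 1 = (67)·523 + (-96)·365.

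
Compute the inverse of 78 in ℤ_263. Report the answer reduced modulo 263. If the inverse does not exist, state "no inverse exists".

Run Euclid on (263, 78):
263 = 3×78 + 29
78 = 2×29 + 20
29 = 1×20 + 9
20 = 2×9 + 2
9 = 4×2 + 1
2 = 2×1 + 0
gcd = 1, so the inverse exists. Back-substitute:
1 = 9 − 4·2
1 = −4·20 + 9·9
1 = 9·29 − 13·20
1 = −13·78 + 35·29
1 = 35·263 − 118·78
Hence 78⁻¹ ≡ -118 ≡ 145 (mod 263).

145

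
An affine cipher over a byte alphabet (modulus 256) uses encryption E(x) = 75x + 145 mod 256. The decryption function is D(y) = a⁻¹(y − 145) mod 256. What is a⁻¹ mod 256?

99

Extended Euclidean algorithm:
256 = 3·75 + 31
75 = 2·31 + 13
31 = 2·13 + 5
13 = 2·5 + 3
5 = 1·3 + 2
3 = 1·2 + 1
2 = 2·1 + 0
The gcd is 1. Working backward:
1 = 3 − 2
1 = −5 + 2·3
1 = 2·13 − 5·5
1 = −5·31 + 12·13
1 = 12·75 − 29·31
1 = −29·256 + 99·75
So 75·99 ≡ 1 (mod 256).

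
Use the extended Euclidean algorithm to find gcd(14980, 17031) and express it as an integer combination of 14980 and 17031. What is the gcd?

7

Repeated division:
17031 = 1·14980 + 2051
14980 = 7·2051 + 623
2051 = 3·623 + 182
623 = 3·182 + 77
182 = 2·77 + 28
77 = 2·28 + 21
28 = 1·21 + 7
21 = 3·7 + 0
gcd(14980, 17031) = 7.
Back-substituting:
7 = 28 − 21
7 = −77 + 3·28
7 = 3·182 − 7·77
7 = −7·623 + 24·182
7 = 24·2051 − 79·623
7 = −79·14980 + 577·2051
7 = 577·17031 − 656·14980
So 7 = (577)·17031 + (-656)·14980.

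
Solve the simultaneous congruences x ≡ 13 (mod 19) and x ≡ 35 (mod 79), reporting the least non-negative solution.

1457

Write x = 13 + 19·k. Then 19·k ≡ 35 − 13 ≡ 22 (mod 79).
Need 19⁻¹ mod 79. Extended Euclid on (79, 19):
79 = 4·19 + 3
19 = 6·3 + 1
3 = 3·1 + 0
Back-substitute:
1 = 19 − 6·3
1 = −6·79 + 25·19
19⁻¹ ≡ 25 (mod 79), so k ≡ 25·22 ≡ 76 (mod 79).
x = 13 + 19·76 = 1457.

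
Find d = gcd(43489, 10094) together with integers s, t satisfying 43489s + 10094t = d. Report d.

1

Apply Euclid's algorithm to 43489 and 10094:
43489 = 4·10094 + 3113
10094 = 3·3113 + 755
3113 = 4·755 + 93
755 = 8·93 + 11
93 = 8·11 + 5
11 = 2·5 + 1
5 = 5·1 + 0
gcd(43489, 10094) = 1.
Express as a combination:
1 = 11 − 2·5
1 = −2·93 + 17·11
1 = 17·755 − 138·93
1 = −138·3113 + 569·755
1 = 569·10094 − 1845·3113
1 = −1845·43489 + 7949·10094
So 1 = (-1845)·43489 + (7949)·10094.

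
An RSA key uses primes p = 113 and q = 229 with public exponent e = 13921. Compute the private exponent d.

9313

φ(n) = (p−1)(q−1) = 112·228 = 25536.
Need d with 13921·d ≡ 1 (mod 25536). Apply the extended Euclidean algorithm:
25536 = 1*13921 + 11615
13921 = 1*11615 + 2306
11615 = 5*2306 + 85
2306 = 27*85 + 11
85 = 7*11 + 8
11 = 1*8 + 3
8 = 2*3 + 2
3 = 1*2 + 1
2 = 2*1 + 0
Back-substitute:
1 = 3 − 2
1 = −8 + 3·3
1 = 3·11 − 4·8
1 = −4·85 + 31·11
1 = 31·2306 − 841·85
1 = −841·11615 + 4236·2306
1 = 4236·13921 − 5077·11615
1 = −5077·25536 + 9313·13921
So 13921·9313 ≡ 1 (mod 25536), hence d = 9313.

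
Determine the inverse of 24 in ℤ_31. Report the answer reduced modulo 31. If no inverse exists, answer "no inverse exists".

22

Run Euclid on (31, 24):
31 = 1*24 + 7
24 = 3*7 + 3
7 = 2*3 + 1
3 = 3*1 + 0
Since gcd(24, 31) = 1, back-substitute to write 1 as a combination:
1 = 7 − 2·3
1 = −2·24 + 7·7
1 = 7·31 − 9·24
So 24·(-9) ≡ 1 (mod 31), and -9 ≡ 22 (mod 31).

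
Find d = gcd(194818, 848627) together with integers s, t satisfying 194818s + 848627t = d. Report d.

Repeated division:
848627 = 4*194818 + 69355
194818 = 2*69355 + 56108
69355 = 1*56108 + 13247
56108 = 4*13247 + 3120
13247 = 4*3120 + 767
3120 = 4*767 + 52
767 = 14*52 + 39
52 = 1*39 + 13
39 = 3*13 + 0
gcd(194818, 848627) = 13.
Back-substituting:
13 = 52 − 39
13 = −767 + 15·52
13 = 15·3120 − 61·767
13 = −61·13247 + 259·3120
13 = 259·56108 − 1097·13247
13 = −1097·69355 + 1356·56108
13 = 1356·194818 − 3809·69355
13 = −3809·848627 + 16592·194818
So 13 = (-3809)·848627 + (16592)·194818.

13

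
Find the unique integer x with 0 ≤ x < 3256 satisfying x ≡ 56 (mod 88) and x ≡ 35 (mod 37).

1552

Write x = 56 + 88·k. Then 88·k ≡ 35 − 56 ≡ 16 (mod 37).
Need 88⁻¹ mod 37. Extended Euclid on (37, 14):
37 = 2*14 + 9
14 = 1*9 + 5
9 = 1*5 + 4
5 = 1*4 + 1
4 = 4*1 + 0
Back-substitute:
1 = 5 − 4
1 = −9 + 2·5
1 = 2·14 − 3·9
1 = −3·37 + 8·14
88⁻¹ ≡ 8 (mod 37), so k ≡ 8·16 ≡ 17 (mod 37).
x = 56 + 88·17 = 1552.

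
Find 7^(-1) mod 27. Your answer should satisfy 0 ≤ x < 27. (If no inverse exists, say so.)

4

Extended Euclidean algorithm:
27 = 3·7 + 6
7 = 1·6 + 1
6 = 6·1 + 0
Since gcd(7, 27) = 1, back-substitute to write 1 as a combination:
1 = 7 − 6
1 = −27 + 4·7
So 7·4 ≡ 1 (mod 27).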